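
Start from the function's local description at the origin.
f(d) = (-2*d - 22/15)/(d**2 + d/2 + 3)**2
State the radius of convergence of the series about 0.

The radius of convergence is sqrt(3).

Denominator factor (d**2 + d/2 + 3)^2: discriminant -47/4, complex-conjugate roots (-1/4) + ((1/4)*sqrt(47))*i and (-1/4) - ((1/4)*sqrt(47))*i; poles of order 2, moduli sqrt(3) and sqrt(3).
The radius of convergence is the smallest modulus among the singular points: sqrt(3).


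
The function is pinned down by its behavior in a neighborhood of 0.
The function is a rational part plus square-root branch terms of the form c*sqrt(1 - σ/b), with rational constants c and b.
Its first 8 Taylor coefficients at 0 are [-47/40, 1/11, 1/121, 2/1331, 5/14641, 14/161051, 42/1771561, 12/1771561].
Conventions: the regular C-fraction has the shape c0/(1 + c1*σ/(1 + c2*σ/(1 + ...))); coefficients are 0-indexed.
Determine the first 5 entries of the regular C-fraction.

Taylor coefficients (read off): a_0 = -47/40, a_1 = 1/11, a_2 = 1/121, a_3 = 2/1331, a_4 = 5/14641.
c0 = a_0 = -47/40. Peel one level at a time: if S = 1 + c*σ/S' with S'(0) = 1, then c is the σ-coefficient of S and S' = c*σ/(S - 1).
S_1 = c0/f = 1 + (40/517)*σ + (3480/267289)*σ^2 + ...; c1 = 40/517.
S_2 = c1*σ/(S_1 - 1) = 1 + (-87/517)*σ + (-1/121)*σ^2 + ...; c2 = -87/517.
S_3 = c2*σ/(S_2 - 1) = 1 + (-47/957)*σ + (-5969/915849)*σ^2 + ...; c3 = -47/957.
S_4 = c3*σ/(S_3 - 1) = 1 + (-127/957)*σ + ...; c4 = -127/957.

The regular C-fraction coefficients are [-47/40, 40/517, -87/517, -47/957, -127/957].


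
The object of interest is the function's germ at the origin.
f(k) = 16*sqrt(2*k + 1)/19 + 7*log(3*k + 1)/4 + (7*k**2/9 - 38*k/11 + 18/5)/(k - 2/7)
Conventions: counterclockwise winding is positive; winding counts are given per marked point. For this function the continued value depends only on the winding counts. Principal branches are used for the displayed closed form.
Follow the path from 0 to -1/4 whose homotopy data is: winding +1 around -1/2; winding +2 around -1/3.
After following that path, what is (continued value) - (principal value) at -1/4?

The rational part is single-valued and drops out of the difference; each branch term changes only by its own monodromy.
(16/19)*sqrt(1 - k/(-1/2)): winding +1 is odd, the square root flips sign, contributing -2*(16/19)*sqrt(1 - (-1/4)/(-1/2)) = -2*(16/19)*sqrt(1/2) = -(16/19)*sqrt(2).
(7/4)*log(1 - k/(-1/3)): each positive loop around -1/3 adds 2*pi*i to the log, so winding +2 contributes (7/4)*(2)*2*pi*i = (7)*pi*i.
Summing the contributions at k = -1/4 gives (-(16/19)*sqrt(2)) + ((7)*pi)*i.

Continued minus principal equals (-(16/19)*sqrt(2)) + ((7)*pi)*i.


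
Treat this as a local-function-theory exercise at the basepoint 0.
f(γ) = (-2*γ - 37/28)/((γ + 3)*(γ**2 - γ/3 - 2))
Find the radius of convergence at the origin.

The radius of convergence is -1/6 + (1/6)*sqrt(73).

Denominator factor (γ**2 - γ/3 - 2): discriminant 73/9, real irrational roots 1/6 + (1/6)*sqrt(73) and 1/6 - (1/6)*sqrt(73); poles of order 1, moduli 1/6 + (1/6)*sqrt(73) and -1/6 + (1/6)*sqrt(73).
Denominator factor (γ + 3): pole of order 1 at -3, modulus 3.
The radius of convergence is the smallest modulus among the singular points: -1/6 + (1/6)*sqrt(73).


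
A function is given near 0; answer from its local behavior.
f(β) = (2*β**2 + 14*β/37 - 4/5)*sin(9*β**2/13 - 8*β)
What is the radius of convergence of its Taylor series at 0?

The factor sin(9*β**2/13 - 8*β) is entire and contributes no finite singular point.
The polynomial part has no poles.
No finite singular points: the Taylor series at 0 converges everywhere.

The radius of convergence is infinite.


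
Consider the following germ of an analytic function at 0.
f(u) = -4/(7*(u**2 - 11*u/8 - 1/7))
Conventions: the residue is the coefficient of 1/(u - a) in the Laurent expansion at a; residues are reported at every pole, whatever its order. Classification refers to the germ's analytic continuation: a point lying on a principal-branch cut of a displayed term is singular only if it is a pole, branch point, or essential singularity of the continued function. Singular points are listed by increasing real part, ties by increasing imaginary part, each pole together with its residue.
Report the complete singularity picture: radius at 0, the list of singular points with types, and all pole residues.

Denominator factor (u**2 - 11*u/8 - 1/7): discriminant 1103/448, real irrational roots 11/16 + (1/112)*sqrt(7721) and 11/16 - (1/112)*sqrt(7721); poles of order 1, moduli 11/16 + (1/112)*sqrt(7721) and -11/16 + (1/112)*sqrt(7721).
The radius of convergence is the smallest modulus among the singular points: -11/16 + (1/112)*sqrt(7721).
The factor u**2 - 11*u/8 - 1/7 splits as (u - a)(u - a') with a = 11/16 - (1/112)*sqrt(7721), a' = 11/16 + (1/112)*sqrt(7721). At the order-1 pole a set g(u) = (u - a)*f(u) = [-4/7] / (u - a').
Simple pole: residue = g(a) at a = 11/16 - (1/112)*sqrt(7721), which is (32/7721)*sqrt(7721).
The factor u**2 - 11*u/8 - 1/7 splits as (u - a)(u - a') with a = 11/16 + (1/112)*sqrt(7721), a' = 11/16 - (1/112)*sqrt(7721). At the order-1 pole a set g(u) = (u - a)*f(u) = [-4/7] / (u - a').
Simple pole: residue = g(a) at a = 11/16 + (1/112)*sqrt(7721), which is -(32/7721)*sqrt(7721).
List the singular points by increasing real part (a conjugate pair: the negative imaginary part first).

Radius of convergence at 0: -11/16 + (1/112)*sqrt(7721).
At 11/16 - (1/112)*sqrt(7721): a pole of order 1; residue (32/7721)*sqrt(7721).
At 11/16 + (1/112)*sqrt(7721): a pole of order 1; residue -(32/7721)*sqrt(7721).


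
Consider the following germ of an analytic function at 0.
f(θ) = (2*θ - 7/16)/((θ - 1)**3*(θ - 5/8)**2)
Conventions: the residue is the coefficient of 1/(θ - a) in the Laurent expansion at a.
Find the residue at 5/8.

At the order-2 pole 5/8 set g(θ) = (θ - (5/8))^2*f(θ) = (2*θ - 7/16)/(θ - 1)**3.
Order-2 pole: residue = g'(a); g'(5/8) = -4352/27, so the residue is -4352/27.

The residue is -4352/27.


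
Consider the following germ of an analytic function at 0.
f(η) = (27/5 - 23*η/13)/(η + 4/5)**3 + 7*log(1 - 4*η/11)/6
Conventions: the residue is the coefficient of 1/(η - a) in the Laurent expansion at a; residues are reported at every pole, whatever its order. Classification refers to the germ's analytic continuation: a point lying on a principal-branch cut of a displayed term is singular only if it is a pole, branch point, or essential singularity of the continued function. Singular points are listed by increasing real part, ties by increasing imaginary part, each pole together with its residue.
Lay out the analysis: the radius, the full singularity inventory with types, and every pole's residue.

Radius of convergence at 0: 4/5.
At -4/5: a pole of order 3; residue 0.
At 11/4: a logarithmic branch point.

Denominator factor (η + 4/5)^3: pole of order 3 at -4/5, modulus 4/5.
Branch term (7/6)*log(1 - η/(11/4)): its argument vanishes at η = 11/4, a logarithmic branch point, modulus 11/4.
The radius of convergence is the smallest modulus among the singular points: 4/5.
The branch term is analytic at -4/5 and contributes nothing to the residue; only the rational part matters.
At the order-3 pole -4/5 set g(η) = (η - (-4/5))^3*(rational part) = 27/5 - 23*η/13.
Order-3 pole: residue = g''(a)/2; g''(-4/5) = 0, so the residue is 0.
List the singular points by increasing real part (a conjugate pair: the negative imaginary part first).


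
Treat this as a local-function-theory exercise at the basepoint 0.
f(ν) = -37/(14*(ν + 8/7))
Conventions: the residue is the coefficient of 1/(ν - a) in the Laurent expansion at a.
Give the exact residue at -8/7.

At the order-1 pole -8/7 set g(ν) = (ν - (-8/7))*f(ν) = -37/14.
Simple pole: residue = g(a) at a = -8/7, which is -37/14.

The residue is -37/14.


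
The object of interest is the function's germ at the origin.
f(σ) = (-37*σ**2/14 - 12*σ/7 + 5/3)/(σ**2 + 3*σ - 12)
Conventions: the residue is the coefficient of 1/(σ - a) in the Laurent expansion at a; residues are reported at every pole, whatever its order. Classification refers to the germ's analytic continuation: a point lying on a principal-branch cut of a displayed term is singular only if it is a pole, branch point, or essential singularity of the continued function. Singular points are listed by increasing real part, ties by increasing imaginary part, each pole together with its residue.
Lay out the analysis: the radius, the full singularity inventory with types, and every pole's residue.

Radius of convergence at 0: -3/2 + (1/2)*sqrt(57).
At -3/2 - (1/2)*sqrt(57): a pole of order 1; residue 87/28 + (3307/4788)*sqrt(57).
At -3/2 + (1/2)*sqrt(57): a pole of order 1; residue 87/28 - (3307/4788)*sqrt(57).

Denominator factor (σ**2 + 3*σ - 12): discriminant 57, real irrational roots -3/2 + (1/2)*sqrt(57) and -3/2 - (1/2)*sqrt(57); poles of order 1, moduli -3/2 + (1/2)*sqrt(57) and 3/2 + (1/2)*sqrt(57).
The radius of convergence is the smallest modulus among the singular points: -3/2 + (1/2)*sqrt(57).
The factor σ**2 + 3*σ - 12 splits as (σ - a)(σ - a') with a = -3/2 - (1/2)*sqrt(57), a' = -3/2 + (1/2)*sqrt(57). At the order-1 pole a set g(σ) = (σ - a)*f(σ) = [-37*σ**2/14 - 12*σ/7 + 5/3] / (σ - a').
Simple pole: residue = g(a) at a = -3/2 - (1/2)*sqrt(57), which is 87/28 + (3307/4788)*sqrt(57).
The factor σ**2 + 3*σ - 12 splits as (σ - a)(σ - a') with a = -3/2 + (1/2)*sqrt(57), a' = -3/2 - (1/2)*sqrt(57). At the order-1 pole a set g(σ) = (σ - a)*f(σ) = [-37*σ**2/14 - 12*σ/7 + 5/3] / (σ - a').
Simple pole: residue = g(a) at a = -3/2 + (1/2)*sqrt(57), which is 87/28 - (3307/4788)*sqrt(57).
List the singular points by increasing real part (a conjugate pair: the negative imaginary part first).


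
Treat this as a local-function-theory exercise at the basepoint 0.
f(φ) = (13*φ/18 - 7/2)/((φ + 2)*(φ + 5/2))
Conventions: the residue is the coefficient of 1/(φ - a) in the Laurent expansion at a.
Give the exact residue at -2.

At the order-1 pole -2 set g(φ) = (φ - (-2))*f(φ) = (13*φ/18 - 7/2)/(φ + 5/2).
Simple pole: residue = g(a) at a = -2, which is -89/9.

The residue is -89/9.


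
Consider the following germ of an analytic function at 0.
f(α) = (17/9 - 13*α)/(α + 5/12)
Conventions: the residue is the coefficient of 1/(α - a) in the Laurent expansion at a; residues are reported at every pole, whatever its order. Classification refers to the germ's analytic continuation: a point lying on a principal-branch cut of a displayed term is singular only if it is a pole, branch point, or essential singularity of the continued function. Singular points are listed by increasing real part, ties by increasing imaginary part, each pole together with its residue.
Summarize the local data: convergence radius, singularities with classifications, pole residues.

Denominator factor (α + 5/12): pole of order 1 at -5/12, modulus 5/12.
The radius of convergence is the smallest modulus among the singular points: 5/12.
At the order-1 pole -5/12 set g(α) = (α - (-5/12))*f(α) = 17/9 - 13*α.
Simple pole: residue = g(a) at a = -5/12, which is 263/36.

Radius of convergence at 0: 5/12.
At -5/12: a pole of order 1; residue 263/36.


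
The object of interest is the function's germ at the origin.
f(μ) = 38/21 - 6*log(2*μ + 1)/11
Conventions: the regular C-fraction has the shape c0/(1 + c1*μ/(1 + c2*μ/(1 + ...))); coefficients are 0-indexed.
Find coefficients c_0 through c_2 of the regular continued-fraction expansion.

Taylor coefficients (expand at 0): a_0 = 38/21, a_1 = -12/11, a_2 = 12/11.
c0 = a_0 = 38/21. Peel one level at a time: if S = 1 + c*μ/S' with S'(0) = 1, then c is the μ-coefficient of S and S' = c*μ/(S - 1).
S_1 = c0/f = 1 + (126/209)*μ + (-10458/43681)*μ^2 + ...; c1 = 126/209.
S_2 = c1*μ/(S_1 - 1) = 1 + (83/209)*μ + ...; c2 = 83/209.

The regular C-fraction coefficients are [38/21, 126/209, 83/209].


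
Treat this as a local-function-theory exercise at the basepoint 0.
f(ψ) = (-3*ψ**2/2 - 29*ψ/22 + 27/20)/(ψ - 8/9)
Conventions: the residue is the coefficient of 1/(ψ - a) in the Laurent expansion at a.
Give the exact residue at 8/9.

At the order-1 pole 8/9 set g(ψ) = (ψ - (8/9))*f(ψ) = -3*ψ**2/2 - 29*ψ/22 + 27/20.
Simple pole: residue = g(a) at a = 8/9, which is -5981/5940.

The residue is -5981/5940.


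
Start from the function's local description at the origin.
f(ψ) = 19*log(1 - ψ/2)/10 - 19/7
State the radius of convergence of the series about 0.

Branch term (19/10)*log(1 - ψ/(2)): its argument vanishes at ψ = 2, a logarithmic branch point, modulus 2.
The radius of convergence is the smallest modulus among the singular points: 2.

The radius of convergence is 2.


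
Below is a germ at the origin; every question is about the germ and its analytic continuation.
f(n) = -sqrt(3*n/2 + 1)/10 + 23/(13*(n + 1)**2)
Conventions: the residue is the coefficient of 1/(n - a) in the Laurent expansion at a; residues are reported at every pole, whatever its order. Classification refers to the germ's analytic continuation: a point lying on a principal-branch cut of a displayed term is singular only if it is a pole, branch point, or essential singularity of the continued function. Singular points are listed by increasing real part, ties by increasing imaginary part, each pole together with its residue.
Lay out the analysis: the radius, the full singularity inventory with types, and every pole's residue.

Radius of convergence at 0: 2/3.
At -1: a pole of order 2; residue 0.
At -2/3: an algebraic (square-root) branch point.

Denominator factor (n + 1)^2: pole of order 2 at -1, modulus 1.
Branch term (-1/10)*sqrt(1 - n/(-2/3)): its argument vanishes at n = -2/3, a square-root branch point, modulus 2/3.
The radius of convergence is the smallest modulus among the singular points: 2/3.
The branch term is analytic at -1 and contributes nothing to the residue; only the rational part matters.
At the order-2 pole -1 set g(n) = (n - (-1))^2*(rational part) = 23/13.
Order-2 pole: residue = g'(a); g'(-1) = 0, so the residue is 0.
List the singular points by increasing real part (a conjugate pair: the negative imaginary part first).


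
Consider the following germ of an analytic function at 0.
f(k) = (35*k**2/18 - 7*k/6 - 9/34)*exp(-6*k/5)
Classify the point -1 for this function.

The point is a regular point.

There is no denominator, hence no pole anywhere.
The factor exp(-6*k/5) is entire.
So the germ continues analytically to -1.


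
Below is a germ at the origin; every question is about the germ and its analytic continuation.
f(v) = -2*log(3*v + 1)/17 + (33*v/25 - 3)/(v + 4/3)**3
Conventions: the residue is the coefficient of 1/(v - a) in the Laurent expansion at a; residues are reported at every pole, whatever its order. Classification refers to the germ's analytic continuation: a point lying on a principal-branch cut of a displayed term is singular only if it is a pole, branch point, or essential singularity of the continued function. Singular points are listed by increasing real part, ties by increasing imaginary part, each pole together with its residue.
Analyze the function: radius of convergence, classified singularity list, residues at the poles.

Radius of convergence at 0: 1/3.
At -4/3: a pole of order 3; residue 0.
At -1/3: a logarithmic branch point.

Denominator factor (v + 4/3)^3: pole of order 3 at -4/3, modulus 4/3.
Branch term (-2/17)*log(1 - v/(-1/3)): its argument vanishes at v = -1/3, a logarithmic branch point, modulus 1/3.
The radius of convergence is the smallest modulus among the singular points: 1/3.
The branch term is analytic at -4/3 and contributes nothing to the residue; only the rational part matters.
At the order-3 pole -4/3 set g(v) = (v - (-4/3))^3*(rational part) = 33*v/25 - 3.
Order-3 pole: residue = g''(a)/2; g''(-4/3) = 0, so the residue is 0.
List the singular points by increasing real part (a conjugate pair: the negative imaginary part first).


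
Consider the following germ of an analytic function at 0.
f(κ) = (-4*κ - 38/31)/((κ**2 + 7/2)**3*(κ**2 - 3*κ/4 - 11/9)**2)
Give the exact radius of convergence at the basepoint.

The radius of convergence is -3/8 + (1/24)*sqrt(785).

Denominator factor (κ**2 + 7/2)^3: discriminant -14, complex-conjugate roots ((1/2)*sqrt(14))*i and -((1/2)*sqrt(14))*i; poles of order 3, moduli (1/2)*sqrt(14) and (1/2)*sqrt(14).
Denominator factor (κ**2 - 3*κ/4 - 11/9)^2: discriminant 785/144, real irrational roots 3/8 + (1/24)*sqrt(785) and 3/8 - (1/24)*sqrt(785); poles of order 2, moduli 3/8 + (1/24)*sqrt(785) and -3/8 + (1/24)*sqrt(785).
The radius of convergence is the smallest modulus among the singular points: -3/8 + (1/24)*sqrt(785).


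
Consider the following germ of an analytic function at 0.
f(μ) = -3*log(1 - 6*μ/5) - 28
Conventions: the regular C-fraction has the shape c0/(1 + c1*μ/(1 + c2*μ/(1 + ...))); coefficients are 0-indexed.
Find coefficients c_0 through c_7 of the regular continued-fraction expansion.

Taylor coefficients (expand at 0): a_0 = -28, a_1 = 18/5, a_2 = 54/25, a_3 = 216/125, a_4 = 972/625, a_5 = 23328/15625, a_6 = 23328/15625, a_7 = 839808/546875.
c0 = a_0 = -28. Peel one level at a time: if S = 1 + c*μ/S' with S'(0) = 1, then c is the μ-coefficient of S and S' = c*μ/(S - 1).
S_1 = c0/f = 1 + (9/70)*μ + (459/4900)*μ^2 + ...; c1 = 9/70.
S_2 = c1*μ/(S_1 - 1) = 1 + (-51/70)*μ + (-3/25)*μ^2 + ...; c2 = -51/70.
S_3 = c2*μ/(S_2 - 1) = 1 + (-14/85)*μ + (-518/7225)*μ^2 + ...; c3 = -14/85.
S_4 = c3*μ/(S_3 - 1) = 1 + (-37/85)*μ + (-12/125)*μ^2 + ...; c4 = -37/85.
S_5 = c4*μ/(S_4 - 1) = 1 + (-204/925)*μ + (-71604/855625)*μ^2 + ...; c5 = -204/925.
S_6 = c5*μ/(S_5 - 1) = 1 + (-351/925)*μ + (-81/875)*μ^2 + ...; c6 = -351/925.
S_7 = c6*μ/(S_6 - 1) = 1 + (-111/455)*μ + ...; c7 = -111/455.

The regular C-fraction coefficients are [-28, 9/70, -51/70, -14/85, -37/85, -204/925, -351/925, -111/455].


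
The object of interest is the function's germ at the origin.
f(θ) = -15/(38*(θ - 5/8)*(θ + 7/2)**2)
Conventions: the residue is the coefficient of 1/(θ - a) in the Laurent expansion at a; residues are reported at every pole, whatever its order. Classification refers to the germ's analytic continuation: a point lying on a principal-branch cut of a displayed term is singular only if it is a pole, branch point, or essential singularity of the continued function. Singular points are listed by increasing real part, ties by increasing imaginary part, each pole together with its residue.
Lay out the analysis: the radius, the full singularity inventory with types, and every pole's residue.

Radius of convergence at 0: 5/8.
At -7/2: a pole of order 2; residue 160/6897.
At 5/8: a pole of order 1; residue -160/6897.

Denominator factor (θ + 7/2)^2: pole of order 2 at -7/2, modulus 7/2.
Denominator factor (θ - 5/8): pole of order 1 at 5/8, modulus 5/8.
The radius of convergence is the smallest modulus among the singular points: 5/8.
At the order-2 pole -7/2 set g(θ) = (θ - (-7/2))^2*f(θ) = -15/(38*(θ - 5/8)).
Order-2 pole: residue = g'(a); g'(-7/2) = 160/6897, so the residue is 160/6897.
At the order-1 pole 5/8 set g(θ) = (θ - (5/8))*f(θ) = -15/(38*(θ + 7/2)**2).
Simple pole: residue = g(a) at a = 5/8, which is -160/6897.
List the singular points by increasing real part (a conjugate pair: the negative imaginary part first).


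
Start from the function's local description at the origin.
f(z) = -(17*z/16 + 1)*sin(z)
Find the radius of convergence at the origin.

The factor -sin(z) is entire and contributes no finite singular point.
The polynomial part has no poles.
No finite singular points: the Taylor series at 0 converges everywhere.

The radius of convergence is infinite.


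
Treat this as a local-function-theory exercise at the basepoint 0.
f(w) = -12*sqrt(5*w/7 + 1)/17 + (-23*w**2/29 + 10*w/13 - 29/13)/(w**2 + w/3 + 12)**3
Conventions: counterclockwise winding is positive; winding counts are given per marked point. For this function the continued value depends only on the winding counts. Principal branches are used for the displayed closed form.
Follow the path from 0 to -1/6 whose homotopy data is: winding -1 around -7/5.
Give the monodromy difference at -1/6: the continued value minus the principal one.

Continued minus principal equals (4/119)*sqrt(1554).

The rational part is single-valued and drops out of the difference; each branch term changes only by its own monodromy.
(-12/17)*sqrt(1 - w/(-7/5)): winding -1 is odd, the square root flips sign, contributing -2*(-12/17)*sqrt(1 - (-1/6)/(-7/5)) = -2*(-12/17)*sqrt(37/42) = (4/119)*sqrt(1554).
Summing the contributions at w = -1/6 gives (4/119)*sqrt(1554).


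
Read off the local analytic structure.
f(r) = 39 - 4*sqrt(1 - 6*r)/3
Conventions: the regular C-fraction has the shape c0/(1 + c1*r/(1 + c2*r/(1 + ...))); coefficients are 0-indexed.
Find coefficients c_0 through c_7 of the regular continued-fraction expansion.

Taylor coefficients (expand at 0): a_0 = 113/3, a_1 = 4, a_2 = 6, a_3 = 18, a_4 = 135/2, a_5 = 567/2, a_6 = 5103/4, a_7 = 24057/4.
c0 = a_0 = 113/3. Peel one level at a time: if S = 1 + c*r/S' with S'(0) = 1, then c is the r-coefficient of S and S' = c*r/(S - 1).
S_1 = c0/f = 1 + (-12/113)*r + (-1890/12769)*r^2 + ...; c1 = -12/113.
S_2 = c1*r/(S_1 - 1) = 1 + (-315/226)*r + (-9/4)*r^2 + ...; c2 = -315/226.
S_3 = c2*r/(S_2 - 1) = 1 + (-113/70)*r + (-10961/4900)*r^2 + ...; c3 = -113/70.
S_4 = c3*r/(S_3 - 1) = 1 + (-97/70)*r + (-9/4)*r^2 + ...; c4 = -97/70.
S_5 = c4*r/(S_4 - 1) = 1 + (-315/194)*r + (-84105/37636)*r^2 + ...; c5 = -315/194.
S_6 = c5*r/(S_5 - 1) = 1 + (-267/194)*r + (-9/4)*r^2 + ...; c6 = -267/194.
S_7 = c6*r/(S_6 - 1) = 1 + (-291/178)*r + ...; c7 = -291/178.

The regular C-fraction coefficients are [113/3, -12/113, -315/226, -113/70, -97/70, -315/194, -267/194, -291/178].


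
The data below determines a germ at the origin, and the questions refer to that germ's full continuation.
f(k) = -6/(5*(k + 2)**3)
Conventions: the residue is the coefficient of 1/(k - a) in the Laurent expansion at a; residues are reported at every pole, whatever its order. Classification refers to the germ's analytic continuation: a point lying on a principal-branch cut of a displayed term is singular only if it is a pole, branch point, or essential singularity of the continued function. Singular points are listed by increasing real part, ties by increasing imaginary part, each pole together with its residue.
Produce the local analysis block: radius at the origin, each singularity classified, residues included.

Denominator factor (k + 2)^3: pole of order 3 at -2, modulus 2.
The radius of convergence is the smallest modulus among the singular points: 2.
At the order-3 pole -2 set g(k) = (k - (-2))^3*f(k) = -6/5.
Order-3 pole: residue = g''(a)/2; g''(-2) = 0, so the residue is 0.

Radius of convergence at 0: 2.
At -2: a pole of order 3; residue 0.


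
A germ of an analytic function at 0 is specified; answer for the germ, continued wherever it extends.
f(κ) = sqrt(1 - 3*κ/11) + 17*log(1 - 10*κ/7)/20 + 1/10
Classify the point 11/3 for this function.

The point is an algebraic (square-root) branch point.

The term (1)*sqrt(1 - κ/(11/3)) has argument 1 - 11/3/(11/3) = 0 at 11/3: a square-root (algebraic, two-sheeted) branch point; the remaining terms are analytic or single-valued there.


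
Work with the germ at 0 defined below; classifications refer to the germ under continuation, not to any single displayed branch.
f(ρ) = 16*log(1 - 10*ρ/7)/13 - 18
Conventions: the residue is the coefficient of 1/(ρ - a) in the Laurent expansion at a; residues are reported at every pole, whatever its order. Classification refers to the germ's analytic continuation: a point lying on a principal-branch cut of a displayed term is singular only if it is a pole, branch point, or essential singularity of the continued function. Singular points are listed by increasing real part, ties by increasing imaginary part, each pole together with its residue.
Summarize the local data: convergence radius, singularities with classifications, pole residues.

Branch term (16/13)*log(1 - ρ/(7/10)): its argument vanishes at ρ = 7/10, a logarithmic branch point, modulus 7/10.
The radius of convergence is the smallest modulus among the singular points: 7/10.

Radius of convergence at 0: 7/10.
At 7/10: a logarithmic branch point.


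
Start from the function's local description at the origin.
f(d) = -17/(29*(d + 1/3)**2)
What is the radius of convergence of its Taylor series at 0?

Denominator factor (d + 1/3)^2: pole of order 2 at -1/3, modulus 1/3.
The radius of convergence is the smallest modulus among the singular points: 1/3.

The radius of convergence is 1/3.


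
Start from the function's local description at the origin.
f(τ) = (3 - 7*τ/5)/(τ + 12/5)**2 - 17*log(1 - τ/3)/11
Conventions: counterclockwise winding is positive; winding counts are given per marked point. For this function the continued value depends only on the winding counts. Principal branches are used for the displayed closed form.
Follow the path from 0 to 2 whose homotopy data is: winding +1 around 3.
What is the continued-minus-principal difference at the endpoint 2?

The rational part is single-valued and drops out of the difference; each branch term changes only by its own monodromy.
(-17/11)*log(1 - τ/(3)): each positive loop around 3 adds 2*pi*i to the log, so winding +1 contributes (-17/11)*(1)*2*pi*i = -(34/11)*pi*i.
Summing the contributions at τ = 2 gives -(34/11)*pi*i.

Continued minus principal equals -(34/11)*pi*i.


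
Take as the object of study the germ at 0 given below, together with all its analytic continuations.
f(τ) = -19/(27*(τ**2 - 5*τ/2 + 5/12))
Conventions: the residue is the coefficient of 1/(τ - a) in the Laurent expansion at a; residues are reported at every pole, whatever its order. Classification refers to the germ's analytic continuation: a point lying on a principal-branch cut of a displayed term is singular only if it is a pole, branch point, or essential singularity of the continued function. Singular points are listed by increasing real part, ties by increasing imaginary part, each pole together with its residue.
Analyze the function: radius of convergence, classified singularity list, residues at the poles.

Radius of convergence at 0: 5/4 - (1/12)*sqrt(165).
At 5/4 - (1/12)*sqrt(165): a pole of order 1; residue (38/1485)*sqrt(165).
At 5/4 + (1/12)*sqrt(165): a pole of order 1; residue -(38/1485)*sqrt(165).

Denominator factor (τ**2 - 5*τ/2 + 5/12): discriminant 55/12, real irrational roots 5/4 + (1/12)*sqrt(165) and 5/4 - (1/12)*sqrt(165); poles of order 1, moduli 5/4 + (1/12)*sqrt(165) and 5/4 - (1/12)*sqrt(165).
The radius of convergence is the smallest modulus among the singular points: 5/4 - (1/12)*sqrt(165).
The factor τ**2 - 5*τ/2 + 5/12 splits as (τ - a)(τ - a') with a = 5/4 - (1/12)*sqrt(165), a' = 5/4 + (1/12)*sqrt(165). At the order-1 pole a set g(τ) = (τ - a)*f(τ) = [-19/27] / (τ - a').
Simple pole: residue = g(a) at a = 5/4 - (1/12)*sqrt(165), which is (38/1485)*sqrt(165).
The factor τ**2 - 5*τ/2 + 5/12 splits as (τ - a)(τ - a') with a = 5/4 + (1/12)*sqrt(165), a' = 5/4 - (1/12)*sqrt(165). At the order-1 pole a set g(τ) = (τ - a)*f(τ) = [-19/27] / (τ - a').
Simple pole: residue = g(a) at a = 5/4 + (1/12)*sqrt(165), which is -(38/1485)*sqrt(165).
List the singular points by increasing real part (a conjugate pair: the negative imaginary part first).


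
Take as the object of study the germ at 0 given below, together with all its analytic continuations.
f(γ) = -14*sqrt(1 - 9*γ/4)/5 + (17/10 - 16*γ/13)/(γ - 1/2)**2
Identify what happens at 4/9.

The point is an algebraic (square-root) branch point.

The term (-14/5)*sqrt(1 - γ/(4/9)) has argument 1 - 4/9/(4/9) = 0 at 4/9: a square-root (algebraic, two-sheeted) branch point; the remaining terms are analytic or single-valued there.


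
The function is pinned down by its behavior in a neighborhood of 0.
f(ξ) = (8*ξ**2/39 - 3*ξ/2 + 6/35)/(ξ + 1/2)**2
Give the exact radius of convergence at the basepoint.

Denominator factor (ξ + 1/2)^2: pole of order 2 at -1/2, modulus 1/2.
The radius of convergence is the smallest modulus among the singular points: 1/2.

The radius of convergence is 1/2.


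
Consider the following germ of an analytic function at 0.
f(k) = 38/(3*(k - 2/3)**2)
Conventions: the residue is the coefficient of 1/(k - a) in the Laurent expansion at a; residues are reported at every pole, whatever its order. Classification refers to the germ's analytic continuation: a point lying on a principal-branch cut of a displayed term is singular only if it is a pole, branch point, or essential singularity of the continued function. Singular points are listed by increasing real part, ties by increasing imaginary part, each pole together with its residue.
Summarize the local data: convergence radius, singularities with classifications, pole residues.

Radius of convergence at 0: 2/3.
At 2/3: a pole of order 2; residue 0.

Denominator factor (k - 2/3)^2: pole of order 2 at 2/3, modulus 2/3.
The radius of convergence is the smallest modulus among the singular points: 2/3.
At the order-2 pole 2/3 set g(k) = (k - (2/3))^2*f(k) = 38/3.
Order-2 pole: residue = g'(a); g'(2/3) = 0, so the residue is 0.


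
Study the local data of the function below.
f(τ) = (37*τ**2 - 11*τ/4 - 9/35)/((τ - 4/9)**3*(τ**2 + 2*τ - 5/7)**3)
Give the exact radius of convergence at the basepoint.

Denominator factor (τ**2 + 2*τ - 5/7)^3: discriminant 48/7, real irrational roots -1 + (2/7)*sqrt(21) and -1 - (2/7)*sqrt(21); poles of order 3, moduli -1 + (2/7)*sqrt(21) and 1 + (2/7)*sqrt(21).
Denominator factor (τ - 4/9)^3: pole of order 3 at 4/9, modulus 4/9.
The radius of convergence is the smallest modulus among the singular points: -1 + (2/7)*sqrt(21).

The radius of convergence is -1 + (2/7)*sqrt(21).


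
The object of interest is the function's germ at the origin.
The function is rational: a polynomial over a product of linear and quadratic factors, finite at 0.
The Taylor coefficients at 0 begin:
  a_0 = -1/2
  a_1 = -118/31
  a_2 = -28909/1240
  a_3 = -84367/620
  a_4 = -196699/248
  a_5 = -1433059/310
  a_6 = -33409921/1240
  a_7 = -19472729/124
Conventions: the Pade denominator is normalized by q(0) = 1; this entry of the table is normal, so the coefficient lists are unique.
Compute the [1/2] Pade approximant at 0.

The Pade approximant has numerator coefficients [-1/2, -1021003/6749971]; denominator coefficients [1, -1591770/217741, 39305801/4354820].

Taylor coefficients needed (read off): a_0 = -1/2, a_1 = -118/31, a_2 = -28909/1240, a_3 = -84367/620.
Write the denominator as Q(z) = 1 + q1*z + q2*z^2. Requiring Q*f - P = O(z^4) with deg P <= 1 kills the coefficients of z^2..z^3 in Q*f:
  z^2: a_2 + q1*a_1 + q2*a_0 = 0, i.e. -28909/1240 + (-118/31)*q1 + (-1/2)*q2 = 0.
  z^3: a_3 + q1*a_2 + q2*a_1 = 0, i.e. -84367/620 + (-28909/1240)*q1 + (-118/31)*q2 = 0.
Solving this linear system: q1 = -1591770/217741, q2 = 39305801/4354820.
The numerator is Q*f truncated at degree 1: P0 = a_0 = -1/2; P1 = a_1 + q1*a_0 = -1021003/6749971.


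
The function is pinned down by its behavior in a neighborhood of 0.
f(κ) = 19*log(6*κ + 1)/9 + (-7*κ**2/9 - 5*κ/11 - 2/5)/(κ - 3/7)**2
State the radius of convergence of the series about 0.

The radius of convergence is 1/6.

Denominator factor (κ - 3/7)^2: pole of order 2 at 3/7, modulus 3/7.
Branch term (19/9)*log(1 - κ/(-1/6)): its argument vanishes at κ = -1/6, a logarithmic branch point, modulus 1/6.
The radius of convergence is the smallest modulus among the singular points: 1/6.


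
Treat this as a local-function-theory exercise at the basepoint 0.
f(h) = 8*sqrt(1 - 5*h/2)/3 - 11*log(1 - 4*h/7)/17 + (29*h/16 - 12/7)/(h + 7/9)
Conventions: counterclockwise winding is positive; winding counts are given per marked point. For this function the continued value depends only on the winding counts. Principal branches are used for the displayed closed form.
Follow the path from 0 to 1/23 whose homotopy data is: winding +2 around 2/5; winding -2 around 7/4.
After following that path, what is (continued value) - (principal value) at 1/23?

The rational part is single-valued and drops out of the difference; each branch term changes only by its own monodromy.
(-11/17)*log(1 - h/(7/4)): each positive loop around 7/4 adds 2*pi*i to the log, so winding -2 contributes (-11/17)*(-2)*2*pi*i = (44/17)*pi*i.
(8/3)*sqrt(1 - h/(2/5)): winding +2 is even, the square root returns to the same sheet, contribution 0.
Summing the contributions at h = 1/23 gives (44/17)*pi*i.

Continued minus principal equals (44/17)*pi*i.


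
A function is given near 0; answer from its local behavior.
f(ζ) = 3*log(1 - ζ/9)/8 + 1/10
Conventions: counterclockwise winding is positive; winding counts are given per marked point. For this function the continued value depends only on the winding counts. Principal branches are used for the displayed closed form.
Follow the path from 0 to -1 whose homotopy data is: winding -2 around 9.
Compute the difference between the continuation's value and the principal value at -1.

Continued minus principal equals -(3/2)*pi*i.

The rational part is single-valued and drops out of the difference; each branch term changes only by its own monodromy.
(3/8)*log(1 - ζ/(9)): each positive loop around 9 adds 2*pi*i to the log, so winding -2 contributes (3/8)*(-2)*2*pi*i = -(3/2)*pi*i.
Summing the contributions at ζ = -1 gives -(3/2)*pi*i.


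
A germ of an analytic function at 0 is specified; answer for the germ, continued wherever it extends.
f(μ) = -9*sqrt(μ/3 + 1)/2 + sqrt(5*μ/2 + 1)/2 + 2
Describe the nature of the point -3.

The point is an algebraic (square-root) branch point.

The term (-9/2)*sqrt(1 - μ/(-3)) has argument 1 - -3/(-3) = 0 at -3: a square-root (algebraic, two-sheeted) branch point; the remaining terms are analytic or single-valued there.


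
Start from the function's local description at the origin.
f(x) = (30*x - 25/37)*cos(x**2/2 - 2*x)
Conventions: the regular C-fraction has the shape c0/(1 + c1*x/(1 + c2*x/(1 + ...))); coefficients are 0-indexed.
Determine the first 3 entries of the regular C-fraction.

Taylor coefficients (expand at 0): a_0 = -25/37, a_1 = 30, a_2 = 50/37.
c0 = a_0 = -25/37. Peel one level at a time: if S = 1 + c*x/S' with S'(0) = 1, then c is the x-coefficient of S and S' = c*x/(S - 1).
S_1 = c0/f = 1 + (222/5)*x + (49334/25)*x^2 + ...; c1 = 222/5.
S_2 = c1*x/(S_1 - 1) = 1 + (-24667/555)*x + ...; c2 = -24667/555.

The regular C-fraction coefficients are [-25/37, 222/5, -24667/555].


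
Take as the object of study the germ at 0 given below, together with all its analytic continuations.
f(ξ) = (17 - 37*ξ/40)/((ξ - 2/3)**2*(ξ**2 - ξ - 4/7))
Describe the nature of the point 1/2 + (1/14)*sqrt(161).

The denominator factor ξ**2 - ξ - 4/7 vanishes at 1/2 + (1/14)*sqrt(161) and appears to the power 1; the numerator there equals 1323/80 - (37/560)*sqrt(161), nonzero, and no other factor vanishes.
Hence a pole whose order is the multiplicity, 1.

The point is a pole of order 1.


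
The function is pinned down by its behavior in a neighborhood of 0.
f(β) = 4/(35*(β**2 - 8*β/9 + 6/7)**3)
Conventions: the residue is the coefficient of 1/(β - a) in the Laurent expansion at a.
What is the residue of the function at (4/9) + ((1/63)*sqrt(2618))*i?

The residue is -((1240029/1046272480)*sqrt(2618))*i.

The factor β**2 - 8*β/9 + 6/7 splits as (β - a)(β - a') with a = (4/9) + ((1/63)*sqrt(2618))*i, a' = (4/9) - ((1/63)*sqrt(2618))*i. At the order-3 pole a set g(β) = (β - a)^3*f(β) = [4/35] / (β - a')^3.
Order-3 pole: residue = g''(a)/2; g''((4/9) + ((1/63)*sqrt(2618))*i) = -((1240029/523136240)*sqrt(2618))*i, so the residue is -((1240029/1046272480)*sqrt(2618))*i.


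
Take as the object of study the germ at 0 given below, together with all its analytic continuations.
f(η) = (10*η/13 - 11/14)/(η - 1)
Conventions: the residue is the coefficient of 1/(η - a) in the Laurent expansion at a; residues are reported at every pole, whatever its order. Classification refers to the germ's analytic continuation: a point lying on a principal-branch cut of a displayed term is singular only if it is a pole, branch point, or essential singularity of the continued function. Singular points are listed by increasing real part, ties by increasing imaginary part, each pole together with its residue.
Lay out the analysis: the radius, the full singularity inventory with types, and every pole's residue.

Radius of convergence at 0: 1.
At 1: a pole of order 1; residue -3/182.

Denominator factor (η - 1): pole of order 1 at 1, modulus 1.
The radius of convergence is the smallest modulus among the singular points: 1.
At the order-1 pole 1 set g(η) = (η - (1))*f(η) = 10*η/13 - 11/14.
Simple pole: residue = g(a) at a = 1, which is -3/182.


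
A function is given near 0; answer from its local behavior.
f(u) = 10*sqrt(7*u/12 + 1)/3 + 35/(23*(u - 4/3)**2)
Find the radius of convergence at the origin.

Denominator factor (u - 4/3)^2: pole of order 2 at 4/3, modulus 4/3.
Branch term (10/3)*sqrt(1 - u/(-12/7)): its argument vanishes at u = -12/7, a square-root branch point, modulus 12/7.
The radius of convergence is the smallest modulus among the singular points: 4/3.

The radius of convergence is 4/3.


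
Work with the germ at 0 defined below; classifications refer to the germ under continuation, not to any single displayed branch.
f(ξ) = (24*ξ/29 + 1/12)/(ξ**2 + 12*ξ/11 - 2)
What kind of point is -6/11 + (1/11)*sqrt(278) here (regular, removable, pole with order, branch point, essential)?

The denominator factor ξ**2 + 12*ξ/11 - 2 vanishes at -6/11 + (1/11)*sqrt(278) and appears to the power 1; the numerator there equals -1409/3828 + (24/319)*sqrt(278), nonzero, and no other factor vanishes.
Hence a pole whose order is the multiplicity, 1.

The point is a pole of order 1.


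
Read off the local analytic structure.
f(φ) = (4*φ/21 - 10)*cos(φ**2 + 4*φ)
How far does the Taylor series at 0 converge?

The radius of convergence is infinite.

The factor cos(φ**2 + 4*φ) is entire and contributes no finite singular point.
The polynomial part has no poles.
No finite singular points: the Taylor series at 0 converges everywhere.


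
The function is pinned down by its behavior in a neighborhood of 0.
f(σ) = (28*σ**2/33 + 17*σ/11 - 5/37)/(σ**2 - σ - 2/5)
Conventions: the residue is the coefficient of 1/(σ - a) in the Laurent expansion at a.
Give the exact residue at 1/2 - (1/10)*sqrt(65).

The factor σ**2 - σ - 2/5 splits as (σ - a)(σ - a') with a = 1/2 - (1/10)*sqrt(65), a' = 1/2 + (1/10)*sqrt(65). At the order-1 pole a set g(σ) = (σ - a)*f(σ) = [28*σ**2/33 + 17*σ/11 - 5/37] / (σ - a').
Simple pole: residue = g(a) at a = 1/2 - (1/10)*sqrt(65), which is 79/66 - (5703/52910)*sqrt(65).

The residue is 79/66 - (5703/52910)*sqrt(65).


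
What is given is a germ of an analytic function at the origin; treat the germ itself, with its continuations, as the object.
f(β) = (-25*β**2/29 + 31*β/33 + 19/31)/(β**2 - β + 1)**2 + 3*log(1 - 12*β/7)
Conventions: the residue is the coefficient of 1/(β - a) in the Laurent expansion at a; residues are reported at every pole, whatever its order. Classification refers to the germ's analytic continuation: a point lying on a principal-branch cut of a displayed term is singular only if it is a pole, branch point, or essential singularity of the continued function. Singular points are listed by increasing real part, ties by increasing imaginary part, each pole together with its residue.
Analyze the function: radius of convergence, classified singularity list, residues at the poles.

Radius of convergence at 0: 7/12.
At (1/2) - ((1/2)*sqrt(3))*i: a pole of order 2; residue ((13085/267003)*sqrt(3))*i.
At (1/2) + ((1/2)*sqrt(3))*i: a pole of order 2; residue -((13085/267003)*sqrt(3))*i.
At 7/12: a logarithmic branch point.

Denominator factor (β**2 - β + 1)^2: discriminant -3, complex-conjugate roots (1/2) + ((1/2)*sqrt(3))*i and (1/2) - ((1/2)*sqrt(3))*i; poles of order 2, moduli 1 and 1.
Branch term (3)*log(1 - β/(7/12)): its argument vanishes at β = 7/12, a logarithmic branch point, modulus 7/12.
The radius of convergence is the smallest modulus among the singular points: 7/12.
The branch term is analytic at (1/2) - ((1/2)*sqrt(3))*i and contributes nothing to the residue; only the rational part matters.
The factor β**2 - β + 1 splits as (β - a)(β - a') with a = (1/2) - ((1/2)*sqrt(3))*i, a' = (1/2) + ((1/2)*sqrt(3))*i. At the order-2 pole a set g(β) = (β - a)^2*(rational part) = [-25*β**2/29 + 31*β/33 + 19/31] / (β - a')^2.
Order-2 pole: residue = g'(a); g'((1/2) - ((1/2)*sqrt(3))*i) = ((13085/267003)*sqrt(3))*i, so the residue is ((13085/267003)*sqrt(3))*i.
The branch term is analytic at (1/2) + ((1/2)*sqrt(3))*i and contributes nothing to the residue; only the rational part matters.
The factor β**2 - β + 1 splits as (β - a)(β - a') with a = (1/2) + ((1/2)*sqrt(3))*i, a' = (1/2) - ((1/2)*sqrt(3))*i. At the order-2 pole a set g(β) = (β - a)^2*(rational part) = [-25*β**2/29 + 31*β/33 + 19/31] / (β - a')^2.
Order-2 pole: residue = g'(a); g'((1/2) + ((1/2)*sqrt(3))*i) = -((13085/267003)*sqrt(3))*i, so the residue is -((13085/267003)*sqrt(3))*i.
List the singular points by increasing real part (a conjugate pair: the negative imaginary part first).
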